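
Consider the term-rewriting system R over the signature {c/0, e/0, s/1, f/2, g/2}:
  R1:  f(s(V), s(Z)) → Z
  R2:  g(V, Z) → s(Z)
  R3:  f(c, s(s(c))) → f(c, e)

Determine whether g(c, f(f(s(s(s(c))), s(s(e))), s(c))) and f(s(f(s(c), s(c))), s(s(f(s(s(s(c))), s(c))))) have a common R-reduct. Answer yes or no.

Reduce t₁ = g(c, f(f(s(s(s(c))), s(s(e))), s(c))):
1. g(c, f(f(s(s(s(c))), s(s(e))), s(c)))  →  s(f(f(s(s(s(c))), s(s(e))), s(c)))   [R2 at ε]
2. s(f(f(s(s(s(c))), s(s(e))), s(c)))  →  s(f(s(e), s(c)))   [R1 at 1.1]
3. s(f(s(e), s(c)))  →  s(c)   [R1 at 1]

Reduce t₂ = f(s(f(s(c), s(c))), s(s(f(s(s(s(c))), s(c))))):
1. f(s(f(s(c), s(c))), s(s(f(s(s(s(c))), s(c)))))  →  s(f(s(s(s(c))), s(c)))   [R1 at ε]
2. s(f(s(s(s(c))), s(c)))  →  s(c)   [R1 at 1]

yes — NF(t₁) = s(c), NF(t₂) = s(c)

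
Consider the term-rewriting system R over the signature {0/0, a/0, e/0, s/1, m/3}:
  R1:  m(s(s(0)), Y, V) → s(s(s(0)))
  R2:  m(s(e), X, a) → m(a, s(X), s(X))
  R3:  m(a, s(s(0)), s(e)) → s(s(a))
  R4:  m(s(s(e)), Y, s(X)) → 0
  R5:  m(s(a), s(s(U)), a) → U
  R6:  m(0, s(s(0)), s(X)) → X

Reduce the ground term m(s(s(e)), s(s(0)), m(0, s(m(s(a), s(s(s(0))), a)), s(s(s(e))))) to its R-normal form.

1. m(s(s(e)), s(s(0)), m(0, s(m(s(a), s(s(s(0))), a)), s(s(s(e)))))  →  m(s(s(e)), s(s(0)), m(0, s(s(0)), s(s(s(e)))))   [R5 at 3.2.1]
2. m(s(s(e)), s(s(0)), m(0, s(s(0)), s(s(s(e)))))  →  m(s(s(e)), s(s(0)), s(s(e)))   [R6 at 3]
3. m(s(s(e)), s(s(0)), s(s(e)))  →  0   [R4 at ε]

0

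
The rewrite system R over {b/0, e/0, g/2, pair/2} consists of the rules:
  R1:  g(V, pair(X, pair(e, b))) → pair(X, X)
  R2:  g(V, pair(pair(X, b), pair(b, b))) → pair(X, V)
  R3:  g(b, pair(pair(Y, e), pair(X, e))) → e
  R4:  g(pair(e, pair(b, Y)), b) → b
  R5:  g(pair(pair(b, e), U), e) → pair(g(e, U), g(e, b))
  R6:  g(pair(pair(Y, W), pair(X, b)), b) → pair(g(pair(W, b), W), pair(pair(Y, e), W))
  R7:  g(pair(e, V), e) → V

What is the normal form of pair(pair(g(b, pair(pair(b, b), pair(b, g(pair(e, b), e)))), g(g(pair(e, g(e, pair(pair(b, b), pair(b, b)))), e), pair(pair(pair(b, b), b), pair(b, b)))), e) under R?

pair(pair(pair(b, b), pair(pair(b, b), pair(b, e))), e)

1. pair(pair(g(b, pair(pair(b, b), pair(b, g(pair(e, b), e)))), g(g(pair(e, g(e, pair(pair(b, b), pair(b, b)))), e), pair(pair(pair(b, b), b), pair(b, b)))), e)  →  pair(pair(g(b, pair(pair(b, b), pair(b, b))), g(g(pair(e, g(e, pair(pair(b, b), pair(b, b)))), e), pair(pair(pair(b, b), b), pair(b, b)))), e)   [R7 at 1.1.2.2.2]
2. pair(pair(g(b, pair(pair(b, b), pair(b, b))), g(g(pair(e, g(e, pair(pair(b, b), pair(b, b)))), e), pair(pair(pair(b, b), b), pair(b, b)))), e)  →  pair(pair(pair(b, b), g(g(pair(e, g(e, pair(pair(b, b), pair(b, b)))), e), pair(pair(pair(b, b), b), pair(b, b)))), e)   [R2 at 1.1]
3. pair(pair(pair(b, b), g(g(pair(e, g(e, pair(pair(b, b), pair(b, b)))), e), pair(pair(pair(b, b), b), pair(b, b)))), e)  →  pair(pair(pair(b, b), pair(pair(b, b), g(pair(e, g(e, pair(pair(b, b), pair(b, b)))), e))), e)   [R2 at 1.2]
4. pair(pair(pair(b, b), pair(pair(b, b), g(pair(e, g(e, pair(pair(b, b), pair(b, b)))), e))), e)  →  pair(pair(pair(b, b), pair(pair(b, b), g(e, pair(pair(b, b), pair(b, b))))), e)   [R7 at 1.2.2]
5. pair(pair(pair(b, b), pair(pair(b, b), g(e, pair(pair(b, b), pair(b, b))))), e)  →  pair(pair(pair(b, b), pair(pair(b, b), pair(b, e))), e)   [R2 at 1.2.2]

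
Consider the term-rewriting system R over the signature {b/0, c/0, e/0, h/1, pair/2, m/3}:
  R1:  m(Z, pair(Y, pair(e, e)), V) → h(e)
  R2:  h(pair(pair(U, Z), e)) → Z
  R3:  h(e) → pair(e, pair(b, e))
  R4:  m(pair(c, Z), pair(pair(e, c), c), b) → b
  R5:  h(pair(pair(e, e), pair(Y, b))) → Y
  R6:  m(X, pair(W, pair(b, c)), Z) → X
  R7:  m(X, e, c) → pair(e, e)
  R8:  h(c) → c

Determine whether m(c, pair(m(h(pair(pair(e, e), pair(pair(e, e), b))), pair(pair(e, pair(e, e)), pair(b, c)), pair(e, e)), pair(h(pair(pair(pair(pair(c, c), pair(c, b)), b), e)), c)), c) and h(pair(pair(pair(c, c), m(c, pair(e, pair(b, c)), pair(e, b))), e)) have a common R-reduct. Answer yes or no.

Reduce t₁ = m(c, pair(m(h(pair(pair(e, e), pair(pair(e, e), b))), pair(pair(e, pair(e, e)), pair(b, c)), pair(e, e)), pair(h(pair(pair(pair(pair(c, c), pair(c, b)), b), e)), c)), c):
1. m(c, pair(m(h(pair(pair(e, e), pair(pair(e, e), b))), pair(pair(e, pair(e, e)), pair(b, c)), pair(e, e)), pair(h(pair(pair(pair(pair(c, c), pair(c, b)), b), e)), c)), c)  →  m(c, pair(h(pair(pair(e, e), pair(pair(e, e), b))), pair(h(pair(pair(pair(pair(c, c), pair(c, b)), b), e)), c)), c)   [R6 at 2.1]
2. m(c, pair(h(pair(pair(e, e), pair(pair(e, e), b))), pair(h(pair(pair(pair(pair(c, c), pair(c, b)), b), e)), c)), c)  →  m(c, pair(pair(e, e), pair(h(pair(pair(pair(pair(c, c), pair(c, b)), b), e)), c)), c)   [R5 at 2.1]
3. m(c, pair(pair(e, e), pair(h(pair(pair(pair(pair(c, c), pair(c, b)), b), e)), c)), c)  →  m(c, pair(pair(e, e), pair(b, c)), c)   [R2 at 2.2.1]
4. m(c, pair(pair(e, e), pair(b, c)), c)  →  c   [R6 at ε]

Reduce t₂ = h(pair(pair(pair(c, c), m(c, pair(e, pair(b, c)), pair(e, b))), e)):
1. h(pair(pair(pair(c, c), m(c, pair(e, pair(b, c)), pair(e, b))), e))  →  m(c, pair(e, pair(b, c)), pair(e, b))   [R2 at ε]
2. m(c, pair(e, pair(b, c)), pair(e, b))  →  c   [R6 at ε]

yes — NF(t₁) = c, NF(t₂) = c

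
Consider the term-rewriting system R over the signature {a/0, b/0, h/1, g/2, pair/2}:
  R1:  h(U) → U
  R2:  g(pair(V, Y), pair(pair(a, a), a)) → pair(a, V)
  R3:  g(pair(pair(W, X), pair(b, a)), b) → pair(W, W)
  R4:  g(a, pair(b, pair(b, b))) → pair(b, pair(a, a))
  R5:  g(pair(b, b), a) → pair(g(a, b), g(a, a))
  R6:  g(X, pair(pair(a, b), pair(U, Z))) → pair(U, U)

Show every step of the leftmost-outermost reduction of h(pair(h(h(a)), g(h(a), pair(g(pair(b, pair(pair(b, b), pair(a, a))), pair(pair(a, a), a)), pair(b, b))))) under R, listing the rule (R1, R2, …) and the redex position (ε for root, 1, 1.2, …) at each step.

1. h(pair(h(h(a)), g(h(a), pair(g(pair(b, pair(pair(b, b), pair(a, a))), pair(pair(a, a), a)), pair(b, b)))))  →  pair(h(h(a)), g(h(a), pair(g(pair(b, pair(pair(b, b), pair(a, a))), pair(pair(a, a), a)), pair(b, b))))   [R1 at ε]
2. pair(h(h(a)), g(h(a), pair(g(pair(b, pair(pair(b, b), pair(a, a))), pair(pair(a, a), a)), pair(b, b))))  →  pair(h(a), g(h(a), pair(g(pair(b, pair(pair(b, b), pair(a, a))), pair(pair(a, a), a)), pair(b, b))))   [R1 at 1]
3. pair(h(a), g(h(a), pair(g(pair(b, pair(pair(b, b), pair(a, a))), pair(pair(a, a), a)), pair(b, b))))  →  pair(a, g(h(a), pair(g(pair(b, pair(pair(b, b), pair(a, a))), pair(pair(a, a), a)), pair(b, b))))   [R1 at 1]
4. pair(a, g(h(a), pair(g(pair(b, pair(pair(b, b), pair(a, a))), pair(pair(a, a), a)), pair(b, b))))  →  pair(a, g(a, pair(g(pair(b, pair(pair(b, b), pair(a, a))), pair(pair(a, a), a)), pair(b, b))))   [R1 at 2.1]
5. pair(a, g(a, pair(g(pair(b, pair(pair(b, b), pair(a, a))), pair(pair(a, a), a)), pair(b, b))))  →  pair(a, g(a, pair(pair(a, b), pair(b, b))))   [R2 at 2.2.1]
6. pair(a, g(a, pair(pair(a, b), pair(b, b))))  →  pair(a, pair(b, b))   [R6 at 2]

pair(a, pair(b, b))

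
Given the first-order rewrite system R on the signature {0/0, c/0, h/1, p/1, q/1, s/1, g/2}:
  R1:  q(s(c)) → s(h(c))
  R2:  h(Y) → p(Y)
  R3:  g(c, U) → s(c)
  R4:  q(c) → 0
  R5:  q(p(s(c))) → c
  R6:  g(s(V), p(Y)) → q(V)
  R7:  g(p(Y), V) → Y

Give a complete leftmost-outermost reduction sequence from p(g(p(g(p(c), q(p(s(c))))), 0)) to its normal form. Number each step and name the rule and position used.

p(c)

1. p(g(p(g(p(c), q(p(s(c))))), 0))  →  p(g(p(c), q(p(s(c)))))   [R7 at 1]
2. p(g(p(c), q(p(s(c)))))  →  p(c)   [R7 at 1]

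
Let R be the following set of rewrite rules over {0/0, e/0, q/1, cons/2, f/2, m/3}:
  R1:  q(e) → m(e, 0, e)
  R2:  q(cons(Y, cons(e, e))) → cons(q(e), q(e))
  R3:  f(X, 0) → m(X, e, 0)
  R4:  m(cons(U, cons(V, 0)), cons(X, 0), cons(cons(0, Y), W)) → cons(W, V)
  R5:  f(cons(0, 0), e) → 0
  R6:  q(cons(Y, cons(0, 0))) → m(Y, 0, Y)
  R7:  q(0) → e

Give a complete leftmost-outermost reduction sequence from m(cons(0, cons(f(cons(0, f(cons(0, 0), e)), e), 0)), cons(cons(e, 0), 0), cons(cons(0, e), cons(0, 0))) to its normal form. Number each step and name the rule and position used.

1. m(cons(0, cons(f(cons(0, f(cons(0, 0), e)), e), 0)), cons(cons(e, 0), 0), cons(cons(0, e), cons(0, 0)))  →  cons(cons(0, 0), f(cons(0, f(cons(0, 0), e)), e))   [R4 at ε]
2. cons(cons(0, 0), f(cons(0, f(cons(0, 0), e)), e))  →  cons(cons(0, 0), f(cons(0, 0), e))   [R5 at 2.1.2]
3. cons(cons(0, 0), f(cons(0, 0), e))  →  cons(cons(0, 0), 0)   [R5 at 2]

cons(cons(0, 0), 0)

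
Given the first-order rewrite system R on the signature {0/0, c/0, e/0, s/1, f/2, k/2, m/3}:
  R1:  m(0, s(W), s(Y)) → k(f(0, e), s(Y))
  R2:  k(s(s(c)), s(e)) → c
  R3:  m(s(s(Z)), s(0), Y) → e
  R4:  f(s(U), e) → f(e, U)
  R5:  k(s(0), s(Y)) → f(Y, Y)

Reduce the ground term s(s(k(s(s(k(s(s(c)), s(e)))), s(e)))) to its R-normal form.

1. s(s(k(s(s(k(s(s(c)), s(e)))), s(e))))  →  s(s(k(s(s(c)), s(e))))   [R2 at 1.1.1.1.1]
2. s(s(k(s(s(c)), s(e))))  →  s(s(c))   [R2 at 1.1]

s(s(c))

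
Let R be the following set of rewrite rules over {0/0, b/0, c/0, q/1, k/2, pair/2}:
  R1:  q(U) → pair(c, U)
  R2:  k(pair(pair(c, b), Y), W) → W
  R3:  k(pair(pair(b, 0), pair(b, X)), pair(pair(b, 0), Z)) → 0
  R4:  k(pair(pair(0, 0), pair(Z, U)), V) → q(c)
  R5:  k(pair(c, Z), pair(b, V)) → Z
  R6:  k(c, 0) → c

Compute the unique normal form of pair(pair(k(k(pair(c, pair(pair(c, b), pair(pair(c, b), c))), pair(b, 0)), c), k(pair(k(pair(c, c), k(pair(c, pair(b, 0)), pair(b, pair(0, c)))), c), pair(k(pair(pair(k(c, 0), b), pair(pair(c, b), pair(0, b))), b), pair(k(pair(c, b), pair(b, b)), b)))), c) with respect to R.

pair(pair(c, c), c)

1. pair(pair(k(k(pair(c, pair(pair(c, b), pair(pair(c, b), c))), pair(b, 0)), c), k(pair(k(pair(c, c), k(pair(c, pair(b, 0)), pair(b, pair(0, c)))), c), pair(k(pair(pair(k(c, 0), b), pair(pair(c, b), pair(0, b))), b), pair(k(pair(c, b), pair(b, b)), b)))), c)  →  pair(pair(k(pair(pair(c, b), pair(pair(c, b), c)), c), k(pair(k(pair(c, c), k(pair(c, pair(b, 0)), pair(b, pair(0, c)))), c), pair(k(pair(pair(k(c, 0), b), pair(pair(c, b), pair(0, b))), b), pair(k(pair(c, b), pair(b, b)), b)))), c)   [R5 at 1.1.1]
2. pair(pair(k(pair(pair(c, b), pair(pair(c, b), c)), c), k(pair(k(pair(c, c), k(pair(c, pair(b, 0)), pair(b, pair(0, c)))), c), pair(k(pair(pair(k(c, 0), b), pair(pair(c, b), pair(0, b))), b), pair(k(pair(c, b), pair(b, b)), b)))), c)  →  pair(pair(c, k(pair(k(pair(c, c), k(pair(c, pair(b, 0)), pair(b, pair(0, c)))), c), pair(k(pair(pair(k(c, 0), b), pair(pair(c, b), pair(0, b))), b), pair(k(pair(c, b), pair(b, b)), b)))), c)   [R2 at 1.1]
3. pair(pair(c, k(pair(k(pair(c, c), k(pair(c, pair(b, 0)), pair(b, pair(0, c)))), c), pair(k(pair(pair(k(c, 0), b), pair(pair(c, b), pair(0, b))), b), pair(k(pair(c, b), pair(b, b)), b)))), c)  →  pair(pair(c, k(pair(k(pair(c, c), pair(b, 0)), c), pair(k(pair(pair(k(c, 0), b), pair(pair(c, b), pair(0, b))), b), pair(k(pair(c, b), pair(b, b)), b)))), c)   [R5 at 1.2.1.1.2]
4. pair(pair(c, k(pair(k(pair(c, c), pair(b, 0)), c), pair(k(pair(pair(k(c, 0), b), pair(pair(c, b), pair(0, b))), b), pair(k(pair(c, b), pair(b, b)), b)))), c)  →  pair(pair(c, k(pair(c, c), pair(k(pair(pair(k(c, 0), b), pair(pair(c, b), pair(0, b))), b), pair(k(pair(c, b), pair(b, b)), b)))), c)   [R5 at 1.2.1.1]
5. pair(pair(c, k(pair(c, c), pair(k(pair(pair(k(c, 0), b), pair(pair(c, b), pair(0, b))), b), pair(k(pair(c, b), pair(b, b)), b)))), c)  →  pair(pair(c, k(pair(c, c), pair(k(pair(pair(c, b), pair(pair(c, b), pair(0, b))), b), pair(k(pair(c, b), pair(b, b)), b)))), c)   [R6 at 1.2.2.1.1.1.1]
6. pair(pair(c, k(pair(c, c), pair(k(pair(pair(c, b), pair(pair(c, b), pair(0, b))), b), pair(k(pair(c, b), pair(b, b)), b)))), c)  →  pair(pair(c, k(pair(c, c), pair(b, pair(k(pair(c, b), pair(b, b)), b)))), c)   [R2 at 1.2.2.1]
7. pair(pair(c, k(pair(c, c), pair(b, pair(k(pair(c, b), pair(b, b)), b)))), c)  →  pair(pair(c, c), c)   [R5 at 1.2]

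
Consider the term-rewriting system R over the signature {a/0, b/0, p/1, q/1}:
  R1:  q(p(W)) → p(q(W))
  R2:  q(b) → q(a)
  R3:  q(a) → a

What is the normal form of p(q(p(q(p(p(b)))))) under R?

1. p(q(p(q(p(p(b))))))  →  p(p(q(q(p(p(b))))))   [R1 at 1]
2. p(p(q(q(p(p(b))))))  →  p(p(q(p(q(p(b))))))   [R1 at 1.1.1]
3. p(p(q(p(q(p(b))))))  →  p(p(p(q(q(p(b))))))   [R1 at 1.1]
4. p(p(p(q(q(p(b))))))  →  p(p(p(q(p(q(b))))))   [R1 at 1.1.1.1]
5. p(p(p(q(p(q(b))))))  →  p(p(p(p(q(q(b))))))   [R1 at 1.1.1]
6. p(p(p(p(q(q(b))))))  →  p(p(p(p(q(q(a))))))   [R2 at 1.1.1.1.1]
7. p(p(p(p(q(q(a))))))  →  p(p(p(p(q(a)))))   [R3 at 1.1.1.1.1]
8. p(p(p(p(q(a)))))  →  p(p(p(p(a))))   [R3 at 1.1.1.1]

p(p(p(p(a))))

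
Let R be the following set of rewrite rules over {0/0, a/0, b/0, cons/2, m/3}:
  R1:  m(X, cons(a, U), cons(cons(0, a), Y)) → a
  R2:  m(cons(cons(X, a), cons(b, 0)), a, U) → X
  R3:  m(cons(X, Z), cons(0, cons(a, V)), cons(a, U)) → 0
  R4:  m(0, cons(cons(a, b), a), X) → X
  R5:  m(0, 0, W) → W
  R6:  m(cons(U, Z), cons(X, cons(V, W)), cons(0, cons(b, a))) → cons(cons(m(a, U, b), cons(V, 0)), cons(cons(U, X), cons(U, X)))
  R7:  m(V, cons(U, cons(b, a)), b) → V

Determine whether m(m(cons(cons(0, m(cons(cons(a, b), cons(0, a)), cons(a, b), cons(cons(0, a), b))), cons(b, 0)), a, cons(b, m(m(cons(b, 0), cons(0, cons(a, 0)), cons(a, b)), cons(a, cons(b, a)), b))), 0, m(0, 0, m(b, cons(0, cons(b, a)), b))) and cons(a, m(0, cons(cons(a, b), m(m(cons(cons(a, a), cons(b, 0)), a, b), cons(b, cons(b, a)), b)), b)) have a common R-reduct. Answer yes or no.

no — NF(t₁) = b, NF(t₂) = cons(a, b)

Reduce t₁ = m(m(cons(cons(0, m(cons(cons(a, b), cons(0, a)), cons(a, b), cons(cons(0, a), b))), cons(b, 0)), a, cons(b, m(m(cons(b, 0), cons(0, cons(a, 0)), cons(a, b)), cons(a, cons(b, a)), b))), 0, m(0, 0, m(b, cons(0, cons(b, a)), b))):
1. m(m(cons(cons(0, m(cons(cons(a, b), cons(0, a)), cons(a, b), cons(cons(0, a), b))), cons(b, 0)), a, cons(b, m(m(cons(b, 0), cons(0, cons(a, 0)), cons(a, b)), cons(a, cons(b, a)), b))), 0, m(0, 0, m(b, cons(0, cons(b, a)), b)))  →  m(m(cons(cons(0, a), cons(b, 0)), a, cons(b, m(m(cons(b, 0), cons(0, cons(a, 0)), cons(a, b)), cons(a, cons(b, a)), b))), 0, m(0, 0, m(b, cons(0, cons(b, a)), b)))   [R1 at 1.1.1.2]
2. m(m(cons(cons(0, a), cons(b, 0)), a, cons(b, m(m(cons(b, 0), cons(0, cons(a, 0)), cons(a, b)), cons(a, cons(b, a)), b))), 0, m(0, 0, m(b, cons(0, cons(b, a)), b)))  →  m(0, 0, m(0, 0, m(b, cons(0, cons(b, a)), b)))   [R2 at 1]
3. m(0, 0, m(0, 0, m(b, cons(0, cons(b, a)), b)))  →  m(0, 0, m(b, cons(0, cons(b, a)), b))   [R5 at ε]
4. m(0, 0, m(b, cons(0, cons(b, a)), b))  →  m(b, cons(0, cons(b, a)), b)   [R5 at ε]
5. m(b, cons(0, cons(b, a)), b)  →  b   [R7 at ε]

Reduce t₂ = cons(a, m(0, cons(cons(a, b), m(m(cons(cons(a, a), cons(b, 0)), a, b), cons(b, cons(b, a)), b)), b)):
1. cons(a, m(0, cons(cons(a, b), m(m(cons(cons(a, a), cons(b, 0)), a, b), cons(b, cons(b, a)), b)), b))  →  cons(a, m(0, cons(cons(a, b), m(cons(cons(a, a), cons(b, 0)), a, b)), b))   [R7 at 2.2.2]
2. cons(a, m(0, cons(cons(a, b), m(cons(cons(a, a), cons(b, 0)), a, b)), b))  →  cons(a, m(0, cons(cons(a, b), a), b))   [R2 at 2.2.2]
3. cons(a, m(0, cons(cons(a, b), a), b))  →  cons(a, b)   [R4 at 2]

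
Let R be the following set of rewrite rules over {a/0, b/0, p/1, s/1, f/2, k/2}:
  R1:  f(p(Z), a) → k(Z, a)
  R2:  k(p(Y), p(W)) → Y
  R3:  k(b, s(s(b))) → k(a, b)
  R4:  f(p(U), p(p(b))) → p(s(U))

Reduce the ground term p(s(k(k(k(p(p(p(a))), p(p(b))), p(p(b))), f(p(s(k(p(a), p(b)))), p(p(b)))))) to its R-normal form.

1. p(s(k(k(k(p(p(p(a))), p(p(b))), p(p(b))), f(p(s(k(p(a), p(b)))), p(p(b))))))  →  p(s(k(k(p(p(a)), p(p(b))), f(p(s(k(p(a), p(b)))), p(p(b))))))   [R2 at 1.1.1.1]
2. p(s(k(k(p(p(a)), p(p(b))), f(p(s(k(p(a), p(b)))), p(p(b))))))  →  p(s(k(p(a), f(p(s(k(p(a), p(b)))), p(p(b))))))   [R2 at 1.1.1]
3. p(s(k(p(a), f(p(s(k(p(a), p(b)))), p(p(b))))))  →  p(s(k(p(a), p(s(s(k(p(a), p(b))))))))   [R4 at 1.1.2]
4. p(s(k(p(a), p(s(s(k(p(a), p(b))))))))  →  p(s(a))   [R2 at 1.1]

p(s(a))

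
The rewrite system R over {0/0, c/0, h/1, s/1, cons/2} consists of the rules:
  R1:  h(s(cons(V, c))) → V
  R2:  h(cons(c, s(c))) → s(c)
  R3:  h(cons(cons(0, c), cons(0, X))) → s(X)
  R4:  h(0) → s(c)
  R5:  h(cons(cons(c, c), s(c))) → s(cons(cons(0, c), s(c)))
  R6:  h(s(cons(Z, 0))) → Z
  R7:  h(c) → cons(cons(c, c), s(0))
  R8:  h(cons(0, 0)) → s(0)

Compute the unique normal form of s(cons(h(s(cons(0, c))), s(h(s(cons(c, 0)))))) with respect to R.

1. s(cons(h(s(cons(0, c))), s(h(s(cons(c, 0))))))  →  s(cons(0, s(h(s(cons(c, 0))))))   [R1 at 1.1]
2. s(cons(0, s(h(s(cons(c, 0))))))  →  s(cons(0, s(c)))   [R6 at 1.2.1]

s(cons(0, s(c)))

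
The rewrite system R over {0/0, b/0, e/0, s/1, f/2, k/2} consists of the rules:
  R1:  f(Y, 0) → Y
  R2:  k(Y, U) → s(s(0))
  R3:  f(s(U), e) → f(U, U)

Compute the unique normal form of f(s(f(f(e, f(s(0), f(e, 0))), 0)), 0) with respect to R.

1. f(s(f(f(e, f(s(0), f(e, 0))), 0)), 0)  →  s(f(f(e, f(s(0), f(e, 0))), 0))   [R1 at ε]
2. s(f(f(e, f(s(0), f(e, 0))), 0))  →  s(f(e, f(s(0), f(e, 0))))   [R1 at 1]
3. s(f(e, f(s(0), f(e, 0))))  →  s(f(e, f(s(0), e)))   [R1 at 1.2.2]
4. s(f(e, f(s(0), e)))  →  s(f(e, f(0, 0)))   [R3 at 1.2]
5. s(f(e, f(0, 0)))  →  s(f(e, 0))   [R1 at 1.2]
6. s(f(e, 0))  →  s(e)   [R1 at 1]

s(e)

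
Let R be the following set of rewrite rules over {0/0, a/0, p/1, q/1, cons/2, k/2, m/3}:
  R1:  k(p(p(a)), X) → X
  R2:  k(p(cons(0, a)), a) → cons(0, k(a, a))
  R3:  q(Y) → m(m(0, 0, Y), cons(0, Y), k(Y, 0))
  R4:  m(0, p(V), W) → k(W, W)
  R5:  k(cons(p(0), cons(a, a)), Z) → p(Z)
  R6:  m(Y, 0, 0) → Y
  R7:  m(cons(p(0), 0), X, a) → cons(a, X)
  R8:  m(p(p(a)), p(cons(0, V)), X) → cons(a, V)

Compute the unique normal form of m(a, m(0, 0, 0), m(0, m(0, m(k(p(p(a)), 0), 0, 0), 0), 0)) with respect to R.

1. m(a, m(0, 0, 0), m(0, m(0, m(k(p(p(a)), 0), 0, 0), 0), 0))  →  m(a, 0, m(0, m(0, m(k(p(p(a)), 0), 0, 0), 0), 0))   [R6 at 2]
2. m(a, 0, m(0, m(0, m(k(p(p(a)), 0), 0, 0), 0), 0))  →  m(a, 0, m(0, m(0, k(p(p(a)), 0), 0), 0))   [R6 at 3.2.2]
3. m(a, 0, m(0, m(0, k(p(p(a)), 0), 0), 0))  →  m(a, 0, m(0, m(0, 0, 0), 0))   [R1 at 3.2.2]
4. m(a, 0, m(0, m(0, 0, 0), 0))  →  m(a, 0, m(0, 0, 0))   [R6 at 3.2]
5. m(a, 0, m(0, 0, 0))  →  m(a, 0, 0)   [R6 at 3]
6. m(a, 0, 0)  →  a   [R6 at ε]

a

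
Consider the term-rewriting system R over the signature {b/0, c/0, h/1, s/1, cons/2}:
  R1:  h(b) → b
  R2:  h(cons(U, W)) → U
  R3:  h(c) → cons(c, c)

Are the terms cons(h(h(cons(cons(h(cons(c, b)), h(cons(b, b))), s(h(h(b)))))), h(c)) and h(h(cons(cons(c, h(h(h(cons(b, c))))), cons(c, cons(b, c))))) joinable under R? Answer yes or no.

no — NF(t₁) = cons(c, cons(c, c)), NF(t₂) = c

Reduce t₁ = cons(h(h(cons(cons(h(cons(c, b)), h(cons(b, b))), s(h(h(b)))))), h(c)):
1. cons(h(h(cons(cons(h(cons(c, b)), h(cons(b, b))), s(h(h(b)))))), h(c))  →  cons(h(cons(h(cons(c, b)), h(cons(b, b)))), h(c))   [R2 at 1.1]
2. cons(h(cons(h(cons(c, b)), h(cons(b, b)))), h(c))  →  cons(h(cons(c, b)), h(c))   [R2 at 1]
3. cons(h(cons(c, b)), h(c))  →  cons(c, h(c))   [R2 at 1]
4. cons(c, h(c))  →  cons(c, cons(c, c))   [R3 at 2]

Reduce t₂ = h(h(cons(cons(c, h(h(h(cons(b, c))))), cons(c, cons(b, c))))):
1. h(h(cons(cons(c, h(h(h(cons(b, c))))), cons(c, cons(b, c)))))  →  h(cons(c, h(h(h(cons(b, c))))))   [R2 at 1]
2. h(cons(c, h(h(h(cons(b, c))))))  →  c   [R2 at ε]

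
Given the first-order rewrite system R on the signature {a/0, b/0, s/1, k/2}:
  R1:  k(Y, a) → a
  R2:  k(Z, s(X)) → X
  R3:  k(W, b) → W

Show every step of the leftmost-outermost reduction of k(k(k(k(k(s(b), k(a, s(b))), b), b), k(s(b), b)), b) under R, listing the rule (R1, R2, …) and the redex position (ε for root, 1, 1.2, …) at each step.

b

1. k(k(k(k(k(s(b), k(a, s(b))), b), b), k(s(b), b)), b)  →  k(k(k(k(s(b), k(a, s(b))), b), b), k(s(b), b))   [R3 at ε]
2. k(k(k(k(s(b), k(a, s(b))), b), b), k(s(b), b))  →  k(k(k(s(b), k(a, s(b))), b), k(s(b), b))   [R3 at 1]
3. k(k(k(s(b), k(a, s(b))), b), k(s(b), b))  →  k(k(s(b), k(a, s(b))), k(s(b), b))   [R3 at 1]
4. k(k(s(b), k(a, s(b))), k(s(b), b))  →  k(k(s(b), b), k(s(b), b))   [R2 at 1.2]
5. k(k(s(b), b), k(s(b), b))  →  k(s(b), k(s(b), b))   [R3 at 1]
6. k(s(b), k(s(b), b))  →  k(s(b), s(b))   [R3 at 2]
7. k(s(b), s(b))  →  b   [R2 at ε]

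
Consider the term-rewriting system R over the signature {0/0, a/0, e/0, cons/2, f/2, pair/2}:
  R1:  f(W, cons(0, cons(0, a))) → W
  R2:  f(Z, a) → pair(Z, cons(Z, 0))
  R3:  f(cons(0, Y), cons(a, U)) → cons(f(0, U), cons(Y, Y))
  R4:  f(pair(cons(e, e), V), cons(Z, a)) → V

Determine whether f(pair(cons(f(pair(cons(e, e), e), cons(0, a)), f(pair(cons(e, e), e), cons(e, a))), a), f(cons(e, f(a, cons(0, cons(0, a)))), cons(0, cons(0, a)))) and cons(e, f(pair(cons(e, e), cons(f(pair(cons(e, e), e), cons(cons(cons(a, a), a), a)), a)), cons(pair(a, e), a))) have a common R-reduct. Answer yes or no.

Reduce t₁ = f(pair(cons(f(pair(cons(e, e), e), cons(0, a)), f(pair(cons(e, e), e), cons(e, a))), a), f(cons(e, f(a, cons(0, cons(0, a)))), cons(0, cons(0, a)))):
1. f(pair(cons(f(pair(cons(e, e), e), cons(0, a)), f(pair(cons(e, e), e), cons(e, a))), a), f(cons(e, f(a, cons(0, cons(0, a)))), cons(0, cons(0, a))))  →  f(pair(cons(e, f(pair(cons(e, e), e), cons(e, a))), a), f(cons(e, f(a, cons(0, cons(0, a)))), cons(0, cons(0, a))))   [R4 at 1.1.1]
2. f(pair(cons(e, f(pair(cons(e, e), e), cons(e, a))), a), f(cons(e, f(a, cons(0, cons(0, a)))), cons(0, cons(0, a))))  →  f(pair(cons(e, e), a), f(cons(e, f(a, cons(0, cons(0, a)))), cons(0, cons(0, a))))   [R4 at 1.1.2]
3. f(pair(cons(e, e), a), f(cons(e, f(a, cons(0, cons(0, a)))), cons(0, cons(0, a))))  →  f(pair(cons(e, e), a), cons(e, f(a, cons(0, cons(0, a)))))   [R1 at 2]
4. f(pair(cons(e, e), a), cons(e, f(a, cons(0, cons(0, a)))))  →  f(pair(cons(e, e), a), cons(e, a))   [R1 at 2.2]
5. f(pair(cons(e, e), a), cons(e, a))  →  a   [R4 at ε]

Reduce t₂ = cons(e, f(pair(cons(e, e), cons(f(pair(cons(e, e), e), cons(cons(cons(a, a), a), a)), a)), cons(pair(a, e), a))):
1. cons(e, f(pair(cons(e, e), cons(f(pair(cons(e, e), e), cons(cons(cons(a, a), a), a)), a)), cons(pair(a, e), a)))  →  cons(e, cons(f(pair(cons(e, e), e), cons(cons(cons(a, a), a), a)), a))   [R4 at 2]
2. cons(e, cons(f(pair(cons(e, e), e), cons(cons(cons(a, a), a), a)), a))  →  cons(e, cons(e, a))   [R4 at 2.1]

no — NF(t₁) = a, NF(t₂) = cons(e, cons(e, a))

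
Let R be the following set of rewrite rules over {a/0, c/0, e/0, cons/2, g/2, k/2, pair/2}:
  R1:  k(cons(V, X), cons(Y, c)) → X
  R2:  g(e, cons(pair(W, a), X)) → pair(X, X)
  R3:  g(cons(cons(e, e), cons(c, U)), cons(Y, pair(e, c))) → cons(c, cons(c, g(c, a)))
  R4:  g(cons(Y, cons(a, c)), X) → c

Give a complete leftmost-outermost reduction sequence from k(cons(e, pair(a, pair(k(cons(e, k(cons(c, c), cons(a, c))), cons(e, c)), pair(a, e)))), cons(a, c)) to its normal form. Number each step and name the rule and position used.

1. k(cons(e, pair(a, pair(k(cons(e, k(cons(c, c), cons(a, c))), cons(e, c)), pair(a, e)))), cons(a, c))  →  pair(a, pair(k(cons(e, k(cons(c, c), cons(a, c))), cons(e, c)), pair(a, e)))   [R1 at ε]
2. pair(a, pair(k(cons(e, k(cons(c, c), cons(a, c))), cons(e, c)), pair(a, e)))  →  pair(a, pair(k(cons(c, c), cons(a, c)), pair(a, e)))   [R1 at 2.1]
3. pair(a, pair(k(cons(c, c), cons(a, c)), pair(a, e)))  →  pair(a, pair(c, pair(a, e)))   [R1 at 2.1]

pair(a, pair(c, pair(a, e)))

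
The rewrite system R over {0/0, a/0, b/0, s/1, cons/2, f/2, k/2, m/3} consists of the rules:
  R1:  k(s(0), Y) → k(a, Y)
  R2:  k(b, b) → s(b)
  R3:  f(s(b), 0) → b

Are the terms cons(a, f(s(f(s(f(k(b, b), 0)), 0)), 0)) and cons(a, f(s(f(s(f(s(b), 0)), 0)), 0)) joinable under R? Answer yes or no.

Reduce t₁ = cons(a, f(s(f(s(f(k(b, b), 0)), 0)), 0)):
1. cons(a, f(s(f(s(f(k(b, b), 0)), 0)), 0))  →  cons(a, f(s(f(s(f(s(b), 0)), 0)), 0))   [R2 at 2.1.1.1.1.1]
2. cons(a, f(s(f(s(f(s(b), 0)), 0)), 0))  →  cons(a, f(s(f(s(b), 0)), 0))   [R3 at 2.1.1.1.1]
3. cons(a, f(s(f(s(b), 0)), 0))  →  cons(a, f(s(b), 0))   [R3 at 2.1.1]
4. cons(a, f(s(b), 0))  →  cons(a, b)   [R3 at 2]

Reduce t₂ = cons(a, f(s(f(s(f(s(b), 0)), 0)), 0)):
1. cons(a, f(s(f(s(f(s(b), 0)), 0)), 0))  →  cons(a, f(s(f(s(b), 0)), 0))   [R3 at 2.1.1.1.1]
2. cons(a, f(s(f(s(b), 0)), 0))  →  cons(a, f(s(b), 0))   [R3 at 2.1.1]
3. cons(a, f(s(b), 0))  →  cons(a, b)   [R3 at 2]

yes — NF(t₁) = cons(a, b), NF(t₂) = cons(a, b)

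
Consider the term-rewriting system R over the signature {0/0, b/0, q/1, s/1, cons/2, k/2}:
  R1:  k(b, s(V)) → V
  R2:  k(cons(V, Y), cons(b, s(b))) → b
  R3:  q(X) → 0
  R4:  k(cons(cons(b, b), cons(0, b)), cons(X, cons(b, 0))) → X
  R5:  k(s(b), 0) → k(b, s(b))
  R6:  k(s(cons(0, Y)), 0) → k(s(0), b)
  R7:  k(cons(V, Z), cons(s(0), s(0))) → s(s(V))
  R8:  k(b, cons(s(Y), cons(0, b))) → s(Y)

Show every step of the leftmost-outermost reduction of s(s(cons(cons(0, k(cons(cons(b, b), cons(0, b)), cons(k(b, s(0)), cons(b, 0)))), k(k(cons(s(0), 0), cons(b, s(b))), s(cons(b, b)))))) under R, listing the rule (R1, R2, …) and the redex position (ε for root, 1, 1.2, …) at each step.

1. s(s(cons(cons(0, k(cons(cons(b, b), cons(0, b)), cons(k(b, s(0)), cons(b, 0)))), k(k(cons(s(0), 0), cons(b, s(b))), s(cons(b, b))))))  →  s(s(cons(cons(0, k(b, s(0))), k(k(cons(s(0), 0), cons(b, s(b))), s(cons(b, b))))))   [R4 at 1.1.1.2]
2. s(s(cons(cons(0, k(b, s(0))), k(k(cons(s(0), 0), cons(b, s(b))), s(cons(b, b))))))  →  s(s(cons(cons(0, 0), k(k(cons(s(0), 0), cons(b, s(b))), s(cons(b, b))))))   [R1 at 1.1.1.2]
3. s(s(cons(cons(0, 0), k(k(cons(s(0), 0), cons(b, s(b))), s(cons(b, b))))))  →  s(s(cons(cons(0, 0), k(b, s(cons(b, b))))))   [R2 at 1.1.2.1]
4. s(s(cons(cons(0, 0), k(b, s(cons(b, b))))))  →  s(s(cons(cons(0, 0), cons(b, b))))   [R1 at 1.1.2]

s(s(cons(cons(0, 0), cons(b, b))))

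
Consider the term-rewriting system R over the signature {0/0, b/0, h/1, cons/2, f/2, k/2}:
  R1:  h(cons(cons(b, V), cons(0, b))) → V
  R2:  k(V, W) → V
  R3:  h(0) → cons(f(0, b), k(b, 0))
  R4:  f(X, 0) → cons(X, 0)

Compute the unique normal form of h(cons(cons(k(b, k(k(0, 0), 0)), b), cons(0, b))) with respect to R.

b

1. h(cons(cons(k(b, k(k(0, 0), 0)), b), cons(0, b)))  →  h(cons(cons(b, b), cons(0, b)))   [R2 at 1.1.1]
2. h(cons(cons(b, b), cons(0, b)))  →  b   [R1 at ε]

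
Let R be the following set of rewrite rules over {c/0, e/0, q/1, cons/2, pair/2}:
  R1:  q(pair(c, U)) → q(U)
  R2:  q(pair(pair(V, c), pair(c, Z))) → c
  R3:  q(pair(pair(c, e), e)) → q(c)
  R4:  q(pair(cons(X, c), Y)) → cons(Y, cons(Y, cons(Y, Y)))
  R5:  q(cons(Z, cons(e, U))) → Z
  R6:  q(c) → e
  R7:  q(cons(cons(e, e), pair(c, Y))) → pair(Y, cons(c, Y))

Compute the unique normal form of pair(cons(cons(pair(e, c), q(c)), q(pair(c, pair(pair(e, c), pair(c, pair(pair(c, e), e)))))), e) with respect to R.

1. pair(cons(cons(pair(e, c), q(c)), q(pair(c, pair(pair(e, c), pair(c, pair(pair(c, e), e)))))), e)  →  pair(cons(cons(pair(e, c), e), q(pair(c, pair(pair(e, c), pair(c, pair(pair(c, e), e)))))), e)   [R6 at 1.1.2]
2. pair(cons(cons(pair(e, c), e), q(pair(c, pair(pair(e, c), pair(c, pair(pair(c, e), e)))))), e)  →  pair(cons(cons(pair(e, c), e), q(pair(pair(e, c), pair(c, pair(pair(c, e), e))))), e)   [R1 at 1.2]
3. pair(cons(cons(pair(e, c), e), q(pair(pair(e, c), pair(c, pair(pair(c, e), e))))), e)  →  pair(cons(cons(pair(e, c), e), c), e)   [R2 at 1.2]

pair(cons(cons(pair(e, c), e), c), e)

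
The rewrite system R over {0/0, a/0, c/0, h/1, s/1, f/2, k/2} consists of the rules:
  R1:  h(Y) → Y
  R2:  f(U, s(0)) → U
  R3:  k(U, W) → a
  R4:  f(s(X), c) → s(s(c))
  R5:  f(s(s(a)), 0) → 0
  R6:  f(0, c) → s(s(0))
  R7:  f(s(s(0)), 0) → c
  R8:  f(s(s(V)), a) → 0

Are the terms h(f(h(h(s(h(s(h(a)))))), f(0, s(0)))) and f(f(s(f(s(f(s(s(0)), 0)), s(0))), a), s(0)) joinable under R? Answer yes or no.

Reduce t₁ = h(f(h(h(s(h(s(h(a)))))), f(0, s(0)))):
1. h(f(h(h(s(h(s(h(a)))))), f(0, s(0))))  →  f(h(h(s(h(s(h(a)))))), f(0, s(0)))   [R1 at ε]
2. f(h(h(s(h(s(h(a)))))), f(0, s(0)))  →  f(h(s(h(s(h(a))))), f(0, s(0)))   [R1 at 1]
3. f(h(s(h(s(h(a))))), f(0, s(0)))  →  f(s(h(s(h(a)))), f(0, s(0)))   [R1 at 1]
4. f(s(h(s(h(a)))), f(0, s(0)))  →  f(s(s(h(a))), f(0, s(0)))   [R1 at 1.1]
5. f(s(s(h(a))), f(0, s(0)))  →  f(s(s(a)), f(0, s(0)))   [R1 at 1.1.1]
6. f(s(s(a)), f(0, s(0)))  →  f(s(s(a)), 0)   [R2 at 2]
7. f(s(s(a)), 0)  →  0   [R5 at ε]

Reduce t₂ = f(f(s(f(s(f(s(s(0)), 0)), s(0))), a), s(0)):
1. f(f(s(f(s(f(s(s(0)), 0)), s(0))), a), s(0))  →  f(s(f(s(f(s(s(0)), 0)), s(0))), a)   [R2 at ε]
2. f(s(f(s(f(s(s(0)), 0)), s(0))), a)  →  f(s(s(f(s(s(0)), 0))), a)   [R2 at 1.1]
3. f(s(s(f(s(s(0)), 0))), a)  →  0   [R8 at ε]

yes — NF(t₁) = 0, NF(t₂) = 0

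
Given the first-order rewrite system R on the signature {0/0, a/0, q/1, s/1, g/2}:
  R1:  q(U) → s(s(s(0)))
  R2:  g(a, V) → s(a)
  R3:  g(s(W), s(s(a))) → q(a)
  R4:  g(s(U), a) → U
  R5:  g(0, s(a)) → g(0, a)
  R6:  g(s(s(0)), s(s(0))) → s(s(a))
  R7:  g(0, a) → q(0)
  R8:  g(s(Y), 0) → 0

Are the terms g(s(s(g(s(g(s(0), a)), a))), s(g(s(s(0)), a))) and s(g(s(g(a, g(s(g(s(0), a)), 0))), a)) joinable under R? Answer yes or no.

Reduce t₁ = g(s(s(g(s(g(s(0), a)), a))), s(g(s(s(0)), a))):
1. g(s(s(g(s(g(s(0), a)), a))), s(g(s(s(0)), a)))  →  g(s(s(g(s(0), a))), s(g(s(s(0)), a)))   [R4 at 1.1.1]
2. g(s(s(g(s(0), a))), s(g(s(s(0)), a)))  →  g(s(s(0)), s(g(s(s(0)), a)))   [R4 at 1.1.1]
3. g(s(s(0)), s(g(s(s(0)), a)))  →  g(s(s(0)), s(s(0)))   [R4 at 2.1]
4. g(s(s(0)), s(s(0)))  →  s(s(a))   [R6 at ε]

Reduce t₂ = s(g(s(g(a, g(s(g(s(0), a)), 0))), a)):
1. s(g(s(g(a, g(s(g(s(0), a)), 0))), a))  →  s(g(a, g(s(g(s(0), a)), 0)))   [R4 at 1]
2. s(g(a, g(s(g(s(0), a)), 0)))  →  s(s(a))   [R2 at 1]

yes — NF(t₁) = s(s(a)), NF(t₂) = s(s(a))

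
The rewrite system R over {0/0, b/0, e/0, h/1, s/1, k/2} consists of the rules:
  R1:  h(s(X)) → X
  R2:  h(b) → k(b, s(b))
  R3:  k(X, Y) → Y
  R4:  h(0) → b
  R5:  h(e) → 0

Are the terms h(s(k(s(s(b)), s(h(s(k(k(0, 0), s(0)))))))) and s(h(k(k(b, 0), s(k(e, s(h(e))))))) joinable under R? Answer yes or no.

yes — NF(t₁) = s(s(0)), NF(t₂) = s(s(0))

Reduce t₁ = h(s(k(s(s(b)), s(h(s(k(k(0, 0), s(0)))))))):
1. h(s(k(s(s(b)), s(h(s(k(k(0, 0), s(0))))))))  →  k(s(s(b)), s(h(s(k(k(0, 0), s(0))))))   [R1 at ε]
2. k(s(s(b)), s(h(s(k(k(0, 0), s(0))))))  →  s(h(s(k(k(0, 0), s(0)))))   [R3 at ε]
3. s(h(s(k(k(0, 0), s(0)))))  →  s(k(k(0, 0), s(0)))   [R1 at 1]
4. s(k(k(0, 0), s(0)))  →  s(s(0))   [R3 at 1]

Reduce t₂ = s(h(k(k(b, 0), s(k(e, s(h(e))))))):
1. s(h(k(k(b, 0), s(k(e, s(h(e)))))))  →  s(h(s(k(e, s(h(e))))))   [R3 at 1.1]
2. s(h(s(k(e, s(h(e))))))  →  s(k(e, s(h(e))))   [R1 at 1]
3. s(k(e, s(h(e))))  →  s(s(h(e)))   [R3 at 1]
4. s(s(h(e)))  →  s(s(0))   [R5 at 1.1]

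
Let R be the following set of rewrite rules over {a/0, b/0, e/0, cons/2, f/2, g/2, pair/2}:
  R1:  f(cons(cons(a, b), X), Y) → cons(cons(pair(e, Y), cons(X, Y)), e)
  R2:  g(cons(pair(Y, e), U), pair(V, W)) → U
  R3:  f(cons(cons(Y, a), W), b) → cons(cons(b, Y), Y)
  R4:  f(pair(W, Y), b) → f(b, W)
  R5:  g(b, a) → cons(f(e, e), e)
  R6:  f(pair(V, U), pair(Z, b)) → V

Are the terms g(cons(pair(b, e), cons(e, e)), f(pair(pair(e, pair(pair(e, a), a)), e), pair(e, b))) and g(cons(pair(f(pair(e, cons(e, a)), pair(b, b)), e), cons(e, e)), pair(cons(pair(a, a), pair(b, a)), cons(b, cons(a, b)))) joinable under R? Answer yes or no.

Reduce t₁ = g(cons(pair(b, e), cons(e, e)), f(pair(pair(e, pair(pair(e, a), a)), e), pair(e, b))):
1. g(cons(pair(b, e), cons(e, e)), f(pair(pair(e, pair(pair(e, a), a)), e), pair(e, b)))  →  g(cons(pair(b, e), cons(e, e)), pair(e, pair(pair(e, a), a)))   [R6 at 2]
2. g(cons(pair(b, e), cons(e, e)), pair(e, pair(pair(e, a), a)))  →  cons(e, e)   [R2 at ε]

Reduce t₂ = g(cons(pair(f(pair(e, cons(e, a)), pair(b, b)), e), cons(e, e)), pair(cons(pair(a, a), pair(b, a)), cons(b, cons(a, b)))):
1. g(cons(pair(f(pair(e, cons(e, a)), pair(b, b)), e), cons(e, e)), pair(cons(pair(a, a), pair(b, a)), cons(b, cons(a, b))))  →  cons(e, e)   [R2 at ε]

yes — NF(t₁) = cons(e, e), NF(t₂) = cons(e, e)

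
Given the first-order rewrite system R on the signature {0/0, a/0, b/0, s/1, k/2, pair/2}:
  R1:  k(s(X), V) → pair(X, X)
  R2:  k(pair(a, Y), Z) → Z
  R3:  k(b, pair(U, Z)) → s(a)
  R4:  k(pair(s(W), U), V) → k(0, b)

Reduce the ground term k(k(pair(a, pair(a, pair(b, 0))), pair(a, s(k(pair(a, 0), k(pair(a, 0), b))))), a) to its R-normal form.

1. k(k(pair(a, pair(a, pair(b, 0))), pair(a, s(k(pair(a, 0), k(pair(a, 0), b))))), a)  →  k(pair(a, s(k(pair(a, 0), k(pair(a, 0), b)))), a)   [R2 at 1]
2. k(pair(a, s(k(pair(a, 0), k(pair(a, 0), b)))), a)  →  a   [R2 at ε]

a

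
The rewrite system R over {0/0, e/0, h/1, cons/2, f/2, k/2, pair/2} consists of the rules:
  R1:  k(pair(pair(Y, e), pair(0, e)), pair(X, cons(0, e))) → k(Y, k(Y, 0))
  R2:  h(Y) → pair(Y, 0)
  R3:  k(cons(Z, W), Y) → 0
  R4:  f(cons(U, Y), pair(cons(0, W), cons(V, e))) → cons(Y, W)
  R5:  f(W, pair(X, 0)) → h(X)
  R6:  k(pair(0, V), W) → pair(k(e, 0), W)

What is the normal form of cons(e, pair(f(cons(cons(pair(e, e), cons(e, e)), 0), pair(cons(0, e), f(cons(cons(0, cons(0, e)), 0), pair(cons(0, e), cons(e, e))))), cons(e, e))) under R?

1. cons(e, pair(f(cons(cons(pair(e, e), cons(e, e)), 0), pair(cons(0, e), f(cons(cons(0, cons(0, e)), 0), pair(cons(0, e), cons(e, e))))), cons(e, e)))  →  cons(e, pair(f(cons(cons(pair(e, e), cons(e, e)), 0), pair(cons(0, e), cons(0, e))), cons(e, e)))   [R4 at 2.1.2.2]
2. cons(e, pair(f(cons(cons(pair(e, e), cons(e, e)), 0), pair(cons(0, e), cons(0, e))), cons(e, e)))  →  cons(e, pair(cons(0, e), cons(e, e)))   [R4 at 2.1]

cons(e, pair(cons(0, e), cons(e, e)))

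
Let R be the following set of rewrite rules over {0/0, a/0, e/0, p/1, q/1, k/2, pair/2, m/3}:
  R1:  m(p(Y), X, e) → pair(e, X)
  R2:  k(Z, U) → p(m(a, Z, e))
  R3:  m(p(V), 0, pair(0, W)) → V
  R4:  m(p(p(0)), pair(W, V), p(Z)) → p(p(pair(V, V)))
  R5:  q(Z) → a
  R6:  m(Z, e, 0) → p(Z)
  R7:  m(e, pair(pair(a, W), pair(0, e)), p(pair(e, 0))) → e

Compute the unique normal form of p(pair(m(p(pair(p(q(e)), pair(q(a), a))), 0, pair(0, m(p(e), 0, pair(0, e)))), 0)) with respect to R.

p(pair(pair(p(a), pair(a, a)), 0))

1. p(pair(m(p(pair(p(q(e)), pair(q(a), a))), 0, pair(0, m(p(e), 0, pair(0, e)))), 0))  →  p(pair(pair(p(q(e)), pair(q(a), a)), 0))   [R3 at 1.1]
2. p(pair(pair(p(q(e)), pair(q(a), a)), 0))  →  p(pair(pair(p(a), pair(q(a), a)), 0))   [R5 at 1.1.1.1]
3. p(pair(pair(p(a), pair(q(a), a)), 0))  →  p(pair(pair(p(a), pair(a, a)), 0))   [R5 at 1.1.2.1]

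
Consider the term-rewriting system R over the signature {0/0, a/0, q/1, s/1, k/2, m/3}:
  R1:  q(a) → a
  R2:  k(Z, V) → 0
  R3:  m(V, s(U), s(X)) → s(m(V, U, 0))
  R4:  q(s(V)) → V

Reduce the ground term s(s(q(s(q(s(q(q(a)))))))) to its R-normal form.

1. s(s(q(s(q(s(q(q(a))))))))  →  s(s(q(s(q(q(a))))))   [R4 at 1.1]
2. s(s(q(s(q(q(a))))))  →  s(s(q(q(a))))   [R4 at 1.1]
3. s(s(q(q(a))))  →  s(s(q(a)))   [R1 at 1.1.1]
4. s(s(q(a)))  →  s(s(a))   [R1 at 1.1]

s(s(a))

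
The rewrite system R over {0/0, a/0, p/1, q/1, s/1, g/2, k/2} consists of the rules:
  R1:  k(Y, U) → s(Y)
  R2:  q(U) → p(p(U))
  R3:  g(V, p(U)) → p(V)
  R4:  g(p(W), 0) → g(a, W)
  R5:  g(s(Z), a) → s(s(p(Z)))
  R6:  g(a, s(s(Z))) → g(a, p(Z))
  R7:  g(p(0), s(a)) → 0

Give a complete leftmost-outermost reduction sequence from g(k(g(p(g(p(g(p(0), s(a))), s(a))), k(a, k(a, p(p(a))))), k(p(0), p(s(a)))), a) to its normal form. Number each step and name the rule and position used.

1. g(k(g(p(g(p(g(p(0), s(a))), s(a))), k(a, k(a, p(p(a))))), k(p(0), p(s(a)))), a)  →  g(s(g(p(g(p(g(p(0), s(a))), s(a))), k(a, k(a, p(p(a)))))), a)   [R1 at 1]
2. g(s(g(p(g(p(g(p(0), s(a))), s(a))), k(a, k(a, p(p(a)))))), a)  →  s(s(p(g(p(g(p(g(p(0), s(a))), s(a))), k(a, k(a, p(p(a))))))))   [R5 at ε]
3. s(s(p(g(p(g(p(g(p(0), s(a))), s(a))), k(a, k(a, p(p(a))))))))  →  s(s(p(g(p(g(p(0), s(a))), k(a, k(a, p(p(a))))))))   [R7 at 1.1.1.1.1.1.1]
4. s(s(p(g(p(g(p(0), s(a))), k(a, k(a, p(p(a))))))))  →  s(s(p(g(p(0), k(a, k(a, p(p(a))))))))   [R7 at 1.1.1.1.1]
5. s(s(p(g(p(0), k(a, k(a, p(p(a))))))))  →  s(s(p(g(p(0), s(a)))))   [R1 at 1.1.1.2]
6. s(s(p(g(p(0), s(a)))))  →  s(s(p(0)))   [R7 at 1.1.1]

s(s(p(0)))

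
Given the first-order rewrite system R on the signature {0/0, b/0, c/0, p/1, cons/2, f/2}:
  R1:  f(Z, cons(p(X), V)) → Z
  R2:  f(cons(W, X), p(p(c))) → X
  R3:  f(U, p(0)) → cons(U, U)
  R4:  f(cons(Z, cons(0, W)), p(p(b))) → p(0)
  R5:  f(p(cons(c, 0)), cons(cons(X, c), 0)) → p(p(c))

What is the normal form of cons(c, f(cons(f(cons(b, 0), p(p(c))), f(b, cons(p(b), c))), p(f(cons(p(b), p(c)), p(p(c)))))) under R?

1. cons(c, f(cons(f(cons(b, 0), p(p(c))), f(b, cons(p(b), c))), p(f(cons(p(b), p(c)), p(p(c))))))  →  cons(c, f(cons(0, f(b, cons(p(b), c))), p(f(cons(p(b), p(c)), p(p(c))))))   [R2 at 2.1.1]
2. cons(c, f(cons(0, f(b, cons(p(b), c))), p(f(cons(p(b), p(c)), p(p(c))))))  →  cons(c, f(cons(0, b), p(f(cons(p(b), p(c)), p(p(c))))))   [R1 at 2.1.2]
3. cons(c, f(cons(0, b), p(f(cons(p(b), p(c)), p(p(c))))))  →  cons(c, f(cons(0, b), p(p(c))))   [R2 at 2.2.1]
4. cons(c, f(cons(0, b), p(p(c))))  →  cons(c, b)   [R2 at 2]

cons(c, b)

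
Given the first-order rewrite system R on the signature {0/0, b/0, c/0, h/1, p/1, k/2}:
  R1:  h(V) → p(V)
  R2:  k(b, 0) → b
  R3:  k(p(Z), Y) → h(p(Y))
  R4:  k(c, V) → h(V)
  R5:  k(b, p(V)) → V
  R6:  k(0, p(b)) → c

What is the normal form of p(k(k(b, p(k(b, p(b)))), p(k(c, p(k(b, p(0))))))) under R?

p(p(p(0)))

1. p(k(k(b, p(k(b, p(b)))), p(k(c, p(k(b, p(0)))))))  →  p(k(k(b, p(b)), p(k(c, p(k(b, p(0)))))))   [R5 at 1.1]
2. p(k(k(b, p(b)), p(k(c, p(k(b, p(0)))))))  →  p(k(b, p(k(c, p(k(b, p(0)))))))   [R5 at 1.1]
3. p(k(b, p(k(c, p(k(b, p(0)))))))  →  p(k(c, p(k(b, p(0)))))   [R5 at 1]
4. p(k(c, p(k(b, p(0)))))  →  p(h(p(k(b, p(0)))))   [R4 at 1]
5. p(h(p(k(b, p(0)))))  →  p(p(p(k(b, p(0)))))   [R1 at 1]
6. p(p(p(k(b, p(0)))))  →  p(p(p(0)))   [R5 at 1.1.1]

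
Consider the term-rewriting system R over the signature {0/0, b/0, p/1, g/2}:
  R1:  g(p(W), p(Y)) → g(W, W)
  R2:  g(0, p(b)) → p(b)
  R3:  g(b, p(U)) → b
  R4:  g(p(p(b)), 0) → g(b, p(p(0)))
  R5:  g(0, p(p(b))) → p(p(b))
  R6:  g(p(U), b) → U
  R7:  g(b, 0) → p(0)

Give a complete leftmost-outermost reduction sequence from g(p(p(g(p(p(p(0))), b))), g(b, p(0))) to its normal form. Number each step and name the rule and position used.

1. g(p(p(g(p(p(p(0))), b))), g(b, p(0)))  →  g(p(p(p(p(0)))), g(b, p(0)))   [R6 at 1.1.1]
2. g(p(p(p(p(0)))), g(b, p(0)))  →  g(p(p(p(p(0)))), b)   [R3 at 2]
3. g(p(p(p(p(0)))), b)  →  p(p(p(0)))   [R6 at ε]

p(p(p(0)))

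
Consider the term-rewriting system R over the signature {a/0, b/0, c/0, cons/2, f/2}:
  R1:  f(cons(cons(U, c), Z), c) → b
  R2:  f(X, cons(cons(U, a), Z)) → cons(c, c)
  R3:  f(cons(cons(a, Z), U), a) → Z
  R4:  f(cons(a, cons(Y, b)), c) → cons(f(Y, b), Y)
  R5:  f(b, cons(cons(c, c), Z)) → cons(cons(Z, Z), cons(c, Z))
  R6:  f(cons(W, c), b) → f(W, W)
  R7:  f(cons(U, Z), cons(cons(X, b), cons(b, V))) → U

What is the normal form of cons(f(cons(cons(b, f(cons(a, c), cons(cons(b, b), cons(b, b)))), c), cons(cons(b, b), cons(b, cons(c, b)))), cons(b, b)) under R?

cons(cons(b, a), cons(b, b))

1. cons(f(cons(cons(b, f(cons(a, c), cons(cons(b, b), cons(b, b)))), c), cons(cons(b, b), cons(b, cons(c, b)))), cons(b, b))  →  cons(cons(b, f(cons(a, c), cons(cons(b, b), cons(b, b)))), cons(b, b))   [R7 at 1]
2. cons(cons(b, f(cons(a, c), cons(cons(b, b), cons(b, b)))), cons(b, b))  →  cons(cons(b, a), cons(b, b))   [R7 at 1.2]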